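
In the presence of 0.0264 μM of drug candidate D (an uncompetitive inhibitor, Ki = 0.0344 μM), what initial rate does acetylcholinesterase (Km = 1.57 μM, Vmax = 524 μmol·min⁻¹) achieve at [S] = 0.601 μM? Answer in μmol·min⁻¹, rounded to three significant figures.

120 μmol·min⁻¹

With α = 1 + [I]/Ki = 1 + 0.0264/0.0344 = 1.767, the uncompetitive rate law is v = (Vmax/α)·[S] / (Km/α + [S]).
v = (524/1.767)×0.601 / (1.57/1.767 + 0.601) = 178.2/1.489 = 120 μmol·min⁻¹.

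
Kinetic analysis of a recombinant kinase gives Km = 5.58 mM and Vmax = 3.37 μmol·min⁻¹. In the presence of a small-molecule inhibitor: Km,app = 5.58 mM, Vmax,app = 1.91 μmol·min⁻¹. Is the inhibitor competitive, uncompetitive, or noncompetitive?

noncompetitive

Vmax decreases (3.37 → 1.91 μmol·min⁻¹) while Km is unchanged — pure noncompetitive inhibition.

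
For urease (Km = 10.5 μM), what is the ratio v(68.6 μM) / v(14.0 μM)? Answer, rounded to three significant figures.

Since Vmax cancels, v₂/v₁ = [S]₂(Km+[S]₁) / [S]₁(Km+[S]₂).
= 68.6×(10.5+14.0) / (14.0×(10.5+68.6)) = 1681/1107 = 1.52.

1.52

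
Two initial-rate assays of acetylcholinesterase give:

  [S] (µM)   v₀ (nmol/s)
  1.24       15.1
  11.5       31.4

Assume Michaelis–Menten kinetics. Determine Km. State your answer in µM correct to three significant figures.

1.73 µM

From v = Vmax[S]/(Km+[S]), each point gives Vmax = v(Km+[S])/[S].
Equating: 15.1(Km+1.24)/1.24 = 31.4(Km+11.5)/11.5.
12.18·Km + 15.1 = 2.730·Km + 31.4, so (12.18 − 2.730)·Km = 31.4 − 15.1.
Km = 16.30/9.447 = 1.73 µM; then Vmax = 15.1(1.73+1.24)/1.24 = 36.1 nmol/s.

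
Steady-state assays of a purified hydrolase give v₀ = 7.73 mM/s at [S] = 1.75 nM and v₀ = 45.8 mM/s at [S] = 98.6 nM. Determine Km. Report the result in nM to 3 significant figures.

9.63 nM

In reciprocal form, 1/v = (Km/Vmax)·(1/[S]) + 1/Vmax. The two points give (1/[S], 1/v) = (0.5714, 0.1294) and (0.01014, 0.02183).
Slope = (0.1294 − 0.02183)/(0.5714 − 0.01014) = 0.1916; intercept = 0.1294 − 0.1916×0.5714 = 0.01989.
Vmax = 1/intercept = 50.3 mM/s; Km = slope × Vmax = 0.1916 × 50.3 = 9.63 nM.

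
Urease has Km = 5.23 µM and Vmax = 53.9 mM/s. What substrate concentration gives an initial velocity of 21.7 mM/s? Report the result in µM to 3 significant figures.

The required fractional saturation is v/Vmax = 21.7/53.9 = 0.4026.
Then [S]/(Km+[S]) = 0.4026 ⇒ [S] = 5.23 × 0.4026/(1 − 0.4026) = 3.52 µM.

3.52 µM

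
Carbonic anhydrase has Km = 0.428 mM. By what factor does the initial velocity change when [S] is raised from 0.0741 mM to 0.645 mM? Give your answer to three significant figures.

4.07

The fractional saturations are [S]/(Km+[S]) = 0.0741/0.5021 = 0.1476 and 0.645/1.073 = 0.6011.
v₂/v₁ is just their ratio: 0.6011/0.1476 = 4.07.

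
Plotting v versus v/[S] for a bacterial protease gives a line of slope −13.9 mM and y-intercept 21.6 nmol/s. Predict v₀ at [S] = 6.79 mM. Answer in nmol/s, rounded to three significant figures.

7.09 nmol/s

In the Eadie–Hofstee form v = Vmax − Km·(v/[S]), the slope is −Km and the intercept is Vmax, so Km = 13.9 mM and Vmax = 21.6 nmol/s.
v = 21.6 × 6.79/(13.9 + 6.79) = 7.09 nmol/s.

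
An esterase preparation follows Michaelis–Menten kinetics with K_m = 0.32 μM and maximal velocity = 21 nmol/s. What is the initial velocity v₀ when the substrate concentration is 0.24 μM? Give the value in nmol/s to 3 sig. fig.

9.00 nmol/s

[S]/(Km+[S]) = 0.24/0.5600 = 0.4286, the fractional saturation.
v = 0.4286 × Vmax = 0.4286 × 21 = 9.00 nmol/s.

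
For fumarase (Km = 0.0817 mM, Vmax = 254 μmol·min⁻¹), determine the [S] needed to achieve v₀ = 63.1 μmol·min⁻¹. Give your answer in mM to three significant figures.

0.0270 mM

Rearranging v = Vmax[S]/(Km+[S]) gives [S] = Km·v/(Vmax − v).
[S] = 0.0817 × 63.1 / (254 − 63.1) = 5.155/190.9 = 0.0270 mM.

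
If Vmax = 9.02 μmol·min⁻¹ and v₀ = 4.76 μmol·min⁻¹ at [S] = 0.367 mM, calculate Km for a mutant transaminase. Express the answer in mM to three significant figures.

0.328 mM

v/Vmax = 4.76/9.02 = 0.5277 = [S]/(Km+[S]).
So Km + [S] = [S]/0.5277 = 0.6954 mM, giving Km = 0.6954 − 0.367 = 0.328 mM.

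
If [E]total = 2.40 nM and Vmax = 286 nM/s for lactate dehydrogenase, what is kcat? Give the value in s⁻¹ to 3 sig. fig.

119 s⁻¹

kcat = Vmax/[E]total = 286 nM/s / 2.40 nM = 119 s⁻¹.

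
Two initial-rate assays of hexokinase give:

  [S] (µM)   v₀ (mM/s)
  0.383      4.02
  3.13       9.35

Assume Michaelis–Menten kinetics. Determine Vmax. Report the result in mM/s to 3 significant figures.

11.5 mM/s

In reciprocal form, 1/v = (Km/Vmax)·(1/[S]) + 1/Vmax. The two points give (1/[S], 1/v) = (2.611, 0.2488) and (0.3195, 0.1070).
Slope = (0.2488 − 0.1070)/(2.611 − 0.3195) = 0.06188; intercept = 0.2488 − 0.06188×2.611 = 0.08718.
Vmax = 1/intercept = 11.5 mM/s; Km = slope × Vmax = 0.06188 × 11.5 = 0.710 µM.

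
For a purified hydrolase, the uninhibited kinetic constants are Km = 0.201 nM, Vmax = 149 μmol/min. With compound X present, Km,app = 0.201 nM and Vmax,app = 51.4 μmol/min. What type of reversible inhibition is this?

noncompetitive

Vmax decreases (149 → 51.4 μmol/min) while Km is unchanged — pure noncompetitive inhibition.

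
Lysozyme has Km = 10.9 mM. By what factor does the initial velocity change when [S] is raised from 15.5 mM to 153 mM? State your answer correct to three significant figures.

Since Vmax cancels, v₂/v₁ = [S]₂(Km+[S]₁) / [S]₁(Km+[S]₂).
= 153×(10.9+15.5) / (15.5×(10.9+153)) = 4039/2540 = 1.59.

1.59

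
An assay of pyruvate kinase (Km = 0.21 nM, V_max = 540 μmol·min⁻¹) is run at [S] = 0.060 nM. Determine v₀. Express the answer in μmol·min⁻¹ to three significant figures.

120 μmol·min⁻¹

[S]/(Km+[S]) = 0.060/0.2700 = 0.2222, the fractional saturation.
v = 0.2222 × Vmax = 0.2222 × 540 = 120 μmol·min⁻¹.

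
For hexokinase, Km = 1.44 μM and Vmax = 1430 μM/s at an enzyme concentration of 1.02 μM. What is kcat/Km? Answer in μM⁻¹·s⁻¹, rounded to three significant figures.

kcat = Vmax/[E]total = 1430/1.02 = 1400 s⁻¹.
kcat/Km = 1400/1.44 = 974 μM⁻¹·s⁻¹.

974 μM⁻¹·s⁻¹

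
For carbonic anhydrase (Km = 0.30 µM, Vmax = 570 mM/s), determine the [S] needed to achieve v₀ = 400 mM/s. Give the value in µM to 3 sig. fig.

0.706 µM

Rearranging v = Vmax[S]/(Km+[S]) gives [S] = Km·v/(Vmax − v).
[S] = 0.30 × 400 / (570 − 400) = 120.0/170.0 = 0.706 µM.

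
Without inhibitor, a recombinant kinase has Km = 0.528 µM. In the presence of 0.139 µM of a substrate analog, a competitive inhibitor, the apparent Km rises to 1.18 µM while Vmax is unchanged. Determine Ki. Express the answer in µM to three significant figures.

Competitive: Km,app = α·Km with α = 1 + [I]/Ki.
α = Km,app/Km = 1.18/0.528 = 2.235.
Ki = [I]/(α − 1) = 0.139/1.235 = 0.113 µM.

0.113 µM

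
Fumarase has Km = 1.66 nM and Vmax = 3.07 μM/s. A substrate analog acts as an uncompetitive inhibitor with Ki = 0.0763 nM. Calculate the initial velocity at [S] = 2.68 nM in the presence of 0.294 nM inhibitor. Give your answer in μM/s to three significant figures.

α = 1 + [I]/Ki = 1 + 0.294/0.0763 = 4.853.
For an uncompetitive inhibitor, both parameters are divided by α, giving Vmax/α and Km/α: Km,app = 0.342 nM, Vmax,app = 0.633 μM/s.
v = Vmax,app·[S]/(Km,app + [S]) = 0.633 × 2.68/(0.342 + 2.68) = 0.561 μM/s.

0.561 μM/s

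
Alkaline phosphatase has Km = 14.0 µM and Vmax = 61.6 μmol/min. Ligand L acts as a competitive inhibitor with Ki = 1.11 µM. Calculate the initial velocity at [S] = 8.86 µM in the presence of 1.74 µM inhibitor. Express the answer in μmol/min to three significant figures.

12.2 μmol/min

α = 1 + [I]/Ki = 1 + 1.74/1.11 = 2.568.
For a competitive inhibitor, Vmax is unchanged and the apparent Km becomes α·Km: Km,app = 35.9 µM, Vmax,app = 61.6 μmol/min.
v = Vmax,app·[S]/(Km,app + [S]) = 61.6 × 8.86/(35.9 + 8.86) = 12.2 μmol/min.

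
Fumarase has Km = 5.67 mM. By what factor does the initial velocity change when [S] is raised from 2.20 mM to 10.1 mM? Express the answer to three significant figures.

2.29

Since Vmax cancels, v₂/v₁ = [S]₂(Km+[S]₁) / [S]₁(Km+[S]₂).
= 10.1×(5.67+2.20) / (2.20×(5.67+10.1)) = 79.49/34.69 = 2.29.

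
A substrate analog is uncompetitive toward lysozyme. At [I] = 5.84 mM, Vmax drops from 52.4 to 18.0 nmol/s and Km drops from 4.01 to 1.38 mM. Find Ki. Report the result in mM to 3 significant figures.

3.06 mM

Uncompetitive: Vmax,app = Vmax/α (and Km,app = Km/α) with α = 1 + [I]/Ki.
α = Vmax/Vmax,app = 52.4/18.0 = 2.911.
Ki = [I]/(α − 1) = 5.84/1.911 = 3.06 mM.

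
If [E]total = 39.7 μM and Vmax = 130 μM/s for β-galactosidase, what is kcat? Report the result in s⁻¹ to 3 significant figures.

kcat = Vmax/[E]total = 130 μM/s / 39.7 μM = 3.27 s⁻¹.

3.27 s⁻¹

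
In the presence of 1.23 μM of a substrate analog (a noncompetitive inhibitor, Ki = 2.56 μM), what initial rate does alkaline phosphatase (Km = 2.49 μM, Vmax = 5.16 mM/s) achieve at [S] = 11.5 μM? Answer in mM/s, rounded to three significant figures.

α = 1 + [I]/Ki = 1 + 1.23/2.56 = 1.480.
For a noncompetitive inhibitor, Vmax is reduced to Vmax/α while Km is unchanged: Km,app = 2.49 μM, Vmax,app = 3.49 mM/s.
v = Vmax,app·[S]/(Km,app + [S]) = 3.49 × 11.5/(2.49 + 11.5) = 2.87 mM/s.

2.87 mM/s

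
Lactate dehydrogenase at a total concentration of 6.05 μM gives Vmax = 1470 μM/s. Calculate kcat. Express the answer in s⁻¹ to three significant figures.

kcat = Vmax/[E]total = 1470 μM/s / 6.05 μM = 243 s⁻¹.

243 s⁻¹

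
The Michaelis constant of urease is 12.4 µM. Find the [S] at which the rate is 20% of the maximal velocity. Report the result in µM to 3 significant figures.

v/Vmax = [S]/(Km+[S]) = 0.2, so [S] = Km·0.2/(1 − 0.2) = 12.4 × 0.2500.
[S] = 3.10 µM.

3.10 µM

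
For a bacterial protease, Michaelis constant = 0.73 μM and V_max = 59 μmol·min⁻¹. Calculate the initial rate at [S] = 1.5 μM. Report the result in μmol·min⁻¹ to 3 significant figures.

[S]/(Km+[S]) = 1.5/2.230 = 0.6726, the fractional saturation.
v = 0.6726 × Vmax = 0.6726 × 59 = 39.7 μmol·min⁻¹.

39.7 μmol·min⁻¹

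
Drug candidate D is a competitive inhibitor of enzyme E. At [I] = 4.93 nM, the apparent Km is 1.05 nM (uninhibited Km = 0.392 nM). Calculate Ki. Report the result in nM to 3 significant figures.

Competitive: Km,app = α·Km with α = 1 + [I]/Ki.
α = Km,app/Km = 1.05/0.392 = 2.679.
Ki = [I]/(α − 1) = 4.93/1.679 = 2.94 nM.

2.94 nM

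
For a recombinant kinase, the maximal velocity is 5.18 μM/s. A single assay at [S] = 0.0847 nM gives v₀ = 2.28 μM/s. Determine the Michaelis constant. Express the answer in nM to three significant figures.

0.108 nM

From v = Vmax[S]/(Km+[S]), Km = [S](Vmax − v)/v.
Km = 0.0847 × (5.18 − 2.28) / 2.28 = 0.2456/2.28 = 0.108 nM.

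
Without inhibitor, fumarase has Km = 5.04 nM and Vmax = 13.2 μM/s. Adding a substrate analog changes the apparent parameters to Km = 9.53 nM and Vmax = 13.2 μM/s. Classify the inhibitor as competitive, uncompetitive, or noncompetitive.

competitive

Km increases (5.04 → 9.53 nM) while Vmax is unchanged — the hallmark of competitive inhibition.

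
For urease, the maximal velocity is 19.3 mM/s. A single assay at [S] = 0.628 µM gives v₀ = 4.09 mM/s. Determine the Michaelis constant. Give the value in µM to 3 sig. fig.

2.34 µM

From v = Vmax[S]/(Km+[S]), Km = [S](Vmax − v)/v.
Km = 0.628 × (19.3 − 4.09) / 4.09 = 9.552/4.09 = 2.34 µM.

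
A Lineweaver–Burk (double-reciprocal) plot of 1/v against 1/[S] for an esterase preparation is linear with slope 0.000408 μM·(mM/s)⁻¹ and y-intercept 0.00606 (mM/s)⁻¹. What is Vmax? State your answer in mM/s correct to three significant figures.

The y-intercept of a Lineweaver–Burk plot equals 1/Vmax, so Vmax = 1/0.00606 = 165 mM/s.

165 mM/s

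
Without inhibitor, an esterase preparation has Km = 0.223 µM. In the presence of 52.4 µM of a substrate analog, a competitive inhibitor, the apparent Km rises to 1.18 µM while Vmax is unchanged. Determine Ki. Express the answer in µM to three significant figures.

12.2 µM

Competitive: Km,app = α·Km with α = 1 + [I]/Ki.
α = Km,app/Km = 1.18/0.223 = 5.291.
Ki = [I]/(α − 1) = 52.4/4.291 = 12.2 µM.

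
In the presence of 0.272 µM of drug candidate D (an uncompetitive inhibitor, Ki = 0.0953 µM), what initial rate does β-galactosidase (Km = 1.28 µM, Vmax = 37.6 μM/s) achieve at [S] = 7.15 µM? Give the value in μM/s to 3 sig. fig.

With α = 1 + [I]/Ki = 1 + 0.272/0.0953 = 3.854, the uncompetitive rate law is v = (Vmax/α)·[S] / (Km/α + [S]).
v = (37.6/3.854)×7.15 / (1.28/3.854 + 7.15) = 69.75/7.482 = 9.32 μM/s.

9.32 μM/s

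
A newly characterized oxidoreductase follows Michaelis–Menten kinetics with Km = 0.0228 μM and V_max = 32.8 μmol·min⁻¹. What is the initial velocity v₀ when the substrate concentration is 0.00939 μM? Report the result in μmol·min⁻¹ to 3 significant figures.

9.57 μmol·min⁻¹

[S]/(Km+[S]) = 0.00939/0.03219 = 0.2917, the fractional saturation.
v = 0.2917 × Vmax = 0.2917 × 32.8 = 9.57 μmol·min⁻¹.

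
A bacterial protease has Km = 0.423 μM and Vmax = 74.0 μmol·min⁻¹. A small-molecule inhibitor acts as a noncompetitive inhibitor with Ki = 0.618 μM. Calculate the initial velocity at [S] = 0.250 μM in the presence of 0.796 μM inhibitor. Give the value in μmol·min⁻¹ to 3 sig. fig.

12.0 μmol·min⁻¹

With α = 1 + [I]/Ki = 1 + 0.796/0.618 = 2.288, the noncompetitive rate law is v = (Vmax/α)·[S] / (Km + [S]).
v = (74.0/2.288)×0.250 / (0.423 + 0.250) = 8.086/0.6730 = 12.0 μmol·min⁻¹.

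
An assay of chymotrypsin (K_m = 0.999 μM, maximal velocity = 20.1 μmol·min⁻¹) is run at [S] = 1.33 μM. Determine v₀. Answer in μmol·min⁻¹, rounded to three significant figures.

11.5 μmol·min⁻¹

[S]/(Km+[S]) = 1.33/2.329 = 0.5711, the fractional saturation.
v = 0.5711 × Vmax = 0.5711 × 20.1 = 11.5 μmol·min⁻¹.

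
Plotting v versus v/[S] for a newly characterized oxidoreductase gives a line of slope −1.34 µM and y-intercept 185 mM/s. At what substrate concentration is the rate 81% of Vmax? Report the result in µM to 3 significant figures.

The Eadie–Hofstee slope gives Km = 1.34 µM (slope = −Km).
v/Vmax = [S]/(Km+[S]) = 0.81 ⇒ [S] = Km·0.81/(1−0.81) = 1.34 × 4.263 = 5.71 µM.

5.71 µM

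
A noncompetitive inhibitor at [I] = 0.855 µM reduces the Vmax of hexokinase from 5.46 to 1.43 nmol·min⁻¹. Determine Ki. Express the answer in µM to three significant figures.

0.303 µM

Noncompetitive: Vmax,app = Vmax/α with α = 1 + [I]/Ki.
α = Vmax/Vmax,app = 5.46/1.43 = 3.818.
Ki = [I]/(α − 1) = 0.855/2.818 = 0.303 µM.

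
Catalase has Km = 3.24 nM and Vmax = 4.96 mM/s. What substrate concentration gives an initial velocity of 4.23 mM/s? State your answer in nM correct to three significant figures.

The required fractional saturation is v/Vmax = 4.23/4.96 = 0.8528.
Then [S]/(Km+[S]) = 0.8528 ⇒ [S] = 3.24 × 0.8528/(1 − 0.8528) = 18.8 nM.

18.8 nM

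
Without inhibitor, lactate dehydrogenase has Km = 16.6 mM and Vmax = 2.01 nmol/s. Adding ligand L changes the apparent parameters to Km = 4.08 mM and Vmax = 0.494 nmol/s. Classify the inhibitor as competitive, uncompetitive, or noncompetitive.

Both Km and Vmax decrease by the same factor (~4.07-fold) — characteristic of uncompetitive inhibition.

uncompetitive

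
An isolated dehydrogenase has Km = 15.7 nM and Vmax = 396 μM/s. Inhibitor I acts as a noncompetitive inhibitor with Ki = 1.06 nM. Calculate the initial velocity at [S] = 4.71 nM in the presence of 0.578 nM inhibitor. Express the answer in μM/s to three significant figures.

With α = 1 + [I]/Ki = 1 + 0.578/1.06 = 1.545, the noncompetitive rate law is v = (Vmax/α)·[S] / (Km + [S]).
v = (396/1.545)×4.71 / (15.7 + 4.71) = 1207/20.41 = 59.1 μM/s.

59.1 μM/s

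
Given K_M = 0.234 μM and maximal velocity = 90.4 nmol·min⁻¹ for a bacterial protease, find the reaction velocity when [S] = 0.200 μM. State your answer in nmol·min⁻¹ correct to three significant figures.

v = Vmax·[S]/(Km + [S]) = 90.4 × 0.200 / (0.234 + 0.200)
  = 18.08 / 0.4340 = 41.7 nmol·min⁻¹.

41.7 nmol·min⁻¹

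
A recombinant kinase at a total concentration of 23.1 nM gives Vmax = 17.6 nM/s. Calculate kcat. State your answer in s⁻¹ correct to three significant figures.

0.762 s⁻¹

kcat = Vmax/[E]total = 17.6 nM/s / 23.1 nM = 0.762 s⁻¹.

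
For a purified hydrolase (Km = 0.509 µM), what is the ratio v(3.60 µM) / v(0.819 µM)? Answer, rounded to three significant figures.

The fractional saturations are [S]/(Km+[S]) = 0.819/1.328 = 0.6167 and 3.60/4.109 = 0.8761.
v₂/v₁ is just their ratio: 0.8761/0.6167 = 1.42.

1.42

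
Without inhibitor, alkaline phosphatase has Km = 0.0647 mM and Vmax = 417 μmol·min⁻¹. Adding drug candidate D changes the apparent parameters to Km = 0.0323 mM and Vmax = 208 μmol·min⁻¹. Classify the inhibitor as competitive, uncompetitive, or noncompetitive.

uncompetitive

Both Km and Vmax decrease by the same factor (~2.00-fold) — characteristic of uncompetitive inhibition.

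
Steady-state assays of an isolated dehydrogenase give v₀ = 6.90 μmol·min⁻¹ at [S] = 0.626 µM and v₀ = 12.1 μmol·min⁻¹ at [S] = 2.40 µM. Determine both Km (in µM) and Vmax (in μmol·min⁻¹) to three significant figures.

In reciprocal form, 1/v = (Km/Vmax)·(1/[S]) + 1/Vmax. The two points give (1/[S], 1/v) = (1.597, 0.1449) and (0.4167, 0.08264).
Slope = (0.1449 − 0.08264)/(1.597 − 0.4167) = 0.05275; intercept = 0.1449 − 0.05275×1.597 = 0.06067.
Vmax = 1/intercept = 16.5 μmol·min⁻¹; Km = slope × Vmax = 0.05275 × 16.5 = 0.869 µM.

Km = 0.869 µM; Vmax = 16.5 μmol·min⁻¹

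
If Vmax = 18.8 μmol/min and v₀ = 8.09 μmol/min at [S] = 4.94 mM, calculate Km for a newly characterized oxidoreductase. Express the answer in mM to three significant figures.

v/Vmax = 8.09/18.8 = 0.4303 = [S]/(Km+[S]).
So Km + [S] = [S]/0.4303 = 11.48 mM, giving Km = 11.48 − 4.94 = 6.54 mM.

6.54 mM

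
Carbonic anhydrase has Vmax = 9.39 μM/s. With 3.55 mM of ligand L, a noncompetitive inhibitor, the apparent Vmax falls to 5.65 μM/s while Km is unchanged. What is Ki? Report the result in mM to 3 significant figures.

Noncompetitive: Vmax,app = Vmax/α with α = 1 + [I]/Ki.
α = Vmax/Vmax,app = 9.39/5.65 = 1.662.
Since α = 1 + [I]/Ki, [I]/Ki = 1.662 − 1 = 0.6619 and Ki = 3.55/0.6619 = 5.36 mM.

5.36 mM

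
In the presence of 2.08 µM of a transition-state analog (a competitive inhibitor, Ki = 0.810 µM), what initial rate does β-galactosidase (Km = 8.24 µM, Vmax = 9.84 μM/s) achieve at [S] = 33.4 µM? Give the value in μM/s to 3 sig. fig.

With α = 1 + [I]/Ki = 1 + 2.08/0.810 = 3.568, the competitive rate law is v = Vmax[S] / (αKm + [S]).
v = 9.84×33.4 / (3.568×8.24 + 33.4) = 328.7/62.80 = 5.23 μM/s.

5.23 μM/s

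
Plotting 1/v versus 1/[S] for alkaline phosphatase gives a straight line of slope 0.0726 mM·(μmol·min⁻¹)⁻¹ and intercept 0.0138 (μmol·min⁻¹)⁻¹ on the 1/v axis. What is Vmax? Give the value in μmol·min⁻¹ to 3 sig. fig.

The y-intercept of a Lineweaver–Burk plot equals 1/Vmax, so Vmax = 1/0.0138 = 72.5 μmol·min⁻¹.

72.5 μmol·min⁻¹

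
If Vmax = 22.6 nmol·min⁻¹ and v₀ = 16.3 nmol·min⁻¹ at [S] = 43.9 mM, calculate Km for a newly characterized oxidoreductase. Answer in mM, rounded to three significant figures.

From v = Vmax[S]/(Km+[S]), Km = [S](Vmax − v)/v.
Km = 43.9 × (22.6 − 16.3) / 16.3 = 276.6/16.3 = 17.0 mM.

17.0 mM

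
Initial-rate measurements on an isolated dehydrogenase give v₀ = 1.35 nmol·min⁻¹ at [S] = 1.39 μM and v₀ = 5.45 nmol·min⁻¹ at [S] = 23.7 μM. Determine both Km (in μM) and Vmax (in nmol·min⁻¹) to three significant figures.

Km = 5.53 μM; Vmax = 6.72 nmol·min⁻¹

In reciprocal form, 1/v = (Km/Vmax)·(1/[S]) + 1/Vmax. The two points give (1/[S], 1/v) = (0.7194, 0.7407) and (0.04219, 0.1835).
Slope = (0.7407 − 0.1835)/(0.7194 − 0.04219) = 0.8228; intercept = 0.7407 − 0.8228×0.7194 = 0.1488.
Vmax = 1/intercept = 6.72 nmol·min⁻¹; Km = slope × Vmax = 0.8228 × 6.72 = 5.53 μM.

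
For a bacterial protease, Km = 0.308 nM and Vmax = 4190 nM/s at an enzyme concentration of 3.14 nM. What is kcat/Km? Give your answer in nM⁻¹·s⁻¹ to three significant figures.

4330 nM⁻¹·s⁻¹

kcat = Vmax/[E]total = 4190/3.14 = 1330 s⁻¹.
kcat/Km = 1330/0.308 = 4330 nM⁻¹·s⁻¹.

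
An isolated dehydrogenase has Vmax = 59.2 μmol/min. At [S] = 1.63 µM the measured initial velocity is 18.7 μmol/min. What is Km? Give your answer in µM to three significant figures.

v/Vmax = 18.7/59.2 = 0.3159 = [S]/(Km+[S]).
So Km + [S] = [S]/0.3159 = 5.160 µM, giving Km = 5.160 − 1.63 = 3.53 µM.

3.53 µM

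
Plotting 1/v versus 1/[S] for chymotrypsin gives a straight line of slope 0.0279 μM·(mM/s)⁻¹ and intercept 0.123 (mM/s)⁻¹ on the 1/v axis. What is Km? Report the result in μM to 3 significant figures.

y-intercept = 1/Vmax ⇒ Vmax = 8.13 mM/s; slope = Km/Vmax ⇒ Km = slope × Vmax.
Km = 0.0279 × 8.13 = 0.227 μM.

0.227 μM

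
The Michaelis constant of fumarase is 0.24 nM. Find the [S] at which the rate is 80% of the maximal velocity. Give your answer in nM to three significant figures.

v/Vmax = [S]/(Km+[S]) = 0.8, so [S] = Km·0.8/(1 − 0.8) = 0.24 × 4.000.
[S] = 0.960 nM.

0.960 nM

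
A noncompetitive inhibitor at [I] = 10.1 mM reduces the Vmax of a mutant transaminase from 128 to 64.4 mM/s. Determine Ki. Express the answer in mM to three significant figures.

10.2 mM

Noncompetitive: Vmax,app = Vmax/α with α = 1 + [I]/Ki.
α = Vmax/Vmax,app = 128/64.4 = 1.988.
Since α = 1 + [I]/Ki, [I]/Ki = 1.988 − 1 = 0.9876 and Ki = 10.1/0.9876 = 10.2 mM.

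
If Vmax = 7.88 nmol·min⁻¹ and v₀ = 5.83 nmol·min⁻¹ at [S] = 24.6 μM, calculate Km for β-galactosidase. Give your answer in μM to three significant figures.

8.65 μM

From v = Vmax[S]/(Km+[S]), Km = [S](Vmax − v)/v.
Km = 24.6 × (7.88 − 5.83) / 5.83 = 50.43/5.83 = 8.65 μM.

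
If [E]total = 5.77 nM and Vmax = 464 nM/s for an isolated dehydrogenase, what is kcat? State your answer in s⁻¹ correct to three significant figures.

80.4 s⁻¹

kcat = Vmax/[E]total = 464 nM/s / 5.77 nM = 80.4 s⁻¹.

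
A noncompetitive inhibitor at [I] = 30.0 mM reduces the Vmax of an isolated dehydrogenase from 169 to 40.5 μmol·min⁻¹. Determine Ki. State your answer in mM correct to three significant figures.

9.46 mM

Noncompetitive: Vmax,app = Vmax/α with α = 1 + [I]/Ki.
α = Vmax/Vmax,app = 169/40.5 = 4.173.
Ki = [I]/(α − 1) = 30.0/3.173 = 9.46 mM.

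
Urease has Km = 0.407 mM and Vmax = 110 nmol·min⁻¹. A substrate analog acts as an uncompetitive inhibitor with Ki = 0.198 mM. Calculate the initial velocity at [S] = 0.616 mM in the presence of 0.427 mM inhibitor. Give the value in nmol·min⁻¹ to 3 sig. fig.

α = 1 + [I]/Ki = 1 + 0.427/0.198 = 3.157.
For an uncompetitive inhibitor, both parameters are divided by α, giving Vmax/α and Km/α: Km,app = 0.129 mM, Vmax,app = 34.8 nmol·min⁻¹.
v = Vmax,app·[S]/(Km,app + [S]) = 34.8 × 0.616/(0.129 + 0.616) = 28.8 nmol·min⁻¹.

28.8 nmol·min⁻¹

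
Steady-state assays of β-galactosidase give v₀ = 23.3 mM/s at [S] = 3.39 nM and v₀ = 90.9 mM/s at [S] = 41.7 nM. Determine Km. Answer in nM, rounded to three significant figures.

In reciprocal form, 1/v = (Km/Vmax)·(1/[S]) + 1/Vmax. The two points give (1/[S], 1/v) = (0.2950, 0.04292) and (0.02398, 0.01100).
Slope = (0.04292 − 0.01100)/(0.2950 − 0.02398) = 0.1178; intercept = 0.04292 − 0.1178×0.2950 = 0.008177.
Vmax = 1/intercept = 122 mM/s; Km = slope × Vmax = 0.1178 × 122 = 14.4 nM.

14.4 nM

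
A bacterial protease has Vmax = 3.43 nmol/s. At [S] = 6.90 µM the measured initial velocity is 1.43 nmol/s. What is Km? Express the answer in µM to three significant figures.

9.65 µM

v/Vmax = 1.43/3.43 = 0.4169 = [S]/(Km+[S]).
So Km + [S] = [S]/0.4169 = 16.55 µM, giving Km = 16.55 − 6.90 = 9.65 µM.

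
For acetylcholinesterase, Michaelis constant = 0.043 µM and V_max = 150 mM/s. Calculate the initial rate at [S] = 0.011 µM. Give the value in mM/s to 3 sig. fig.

30.6 mM/s

v = Vmax·[S]/(Km + [S]) = 150 × 0.011 / (0.043 + 0.011)
  = 1.650 / 0.05400 = 30.6 mM/s.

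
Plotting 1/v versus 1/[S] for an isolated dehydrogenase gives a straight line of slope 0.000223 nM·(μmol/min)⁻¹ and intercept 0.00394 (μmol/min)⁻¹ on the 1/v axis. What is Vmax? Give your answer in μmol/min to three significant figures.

254 μmol/min

The y-intercept of a Lineweaver–Burk plot equals 1/Vmax, so Vmax = 1/0.00394 = 254 μmol/min.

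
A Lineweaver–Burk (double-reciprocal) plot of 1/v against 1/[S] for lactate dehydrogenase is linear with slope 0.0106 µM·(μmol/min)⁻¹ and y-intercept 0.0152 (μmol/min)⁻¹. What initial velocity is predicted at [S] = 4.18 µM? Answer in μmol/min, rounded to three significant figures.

The y-intercept is 1/Vmax, so Vmax = 1/0.0152 = 65.8 μmol/min.
The slope is Km/Vmax, so Km = 0.0106 × 65.8 = 0.697 µM.
Then v = 65.8 × 4.18/(0.697 + 4.18) = 56.4 μmol/min.

56.4 μmol/min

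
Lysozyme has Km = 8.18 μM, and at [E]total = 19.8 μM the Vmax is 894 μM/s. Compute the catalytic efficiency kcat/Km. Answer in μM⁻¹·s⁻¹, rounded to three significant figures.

kcat = Vmax/[E]total = 894/19.8 = 45.2 s⁻¹.
kcat/Km = 45.2/8.18 = 5.52 μM⁻¹·s⁻¹.

5.52 μM⁻¹·s⁻¹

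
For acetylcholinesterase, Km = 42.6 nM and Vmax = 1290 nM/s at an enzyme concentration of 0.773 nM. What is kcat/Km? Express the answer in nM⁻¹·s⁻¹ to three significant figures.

39.2 nM⁻¹·s⁻¹

kcat = Vmax/[E]total = 1290/0.773 = 1670 s⁻¹.
kcat/Km = 1670/42.6 = 39.2 nM⁻¹·s⁻¹.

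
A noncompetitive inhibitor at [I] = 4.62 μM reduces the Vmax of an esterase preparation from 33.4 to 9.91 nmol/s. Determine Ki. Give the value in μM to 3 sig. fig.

1.95 μM

Noncompetitive: Vmax,app = Vmax/α with α = 1 + [I]/Ki.
α = Vmax/Vmax,app = 33.4/9.91 = 3.370.
Since α = 1 + [I]/Ki, [I]/Ki = 3.370 − 1 = 2.370 and Ki = 4.62/2.370 = 1.95 μM.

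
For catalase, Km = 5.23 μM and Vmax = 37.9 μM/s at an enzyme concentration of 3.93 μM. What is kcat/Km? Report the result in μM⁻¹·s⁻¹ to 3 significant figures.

kcat = Vmax/[E]total = 37.9/3.93 = 9.64 s⁻¹.
kcat/Km = 9.64/5.23 = 1.84 μM⁻¹·s⁻¹.

1.84 μM⁻¹·s⁻¹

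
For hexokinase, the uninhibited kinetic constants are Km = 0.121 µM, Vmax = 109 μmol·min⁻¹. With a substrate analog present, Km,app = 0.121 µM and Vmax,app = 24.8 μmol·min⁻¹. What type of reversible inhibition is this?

Vmax decreases (109 → 24.8 μmol·min⁻¹) while Km is unchanged — pure noncompetitive inhibition.

noncompetitive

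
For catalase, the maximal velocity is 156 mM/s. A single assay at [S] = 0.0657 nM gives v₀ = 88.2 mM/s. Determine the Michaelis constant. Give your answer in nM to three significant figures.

0.0505 nM

From v = Vmax[S]/(Km+[S]), Km = [S](Vmax − v)/v.
Km = 0.0657 × (156 − 88.2) / 88.2 = 4.454/88.2 = 0.0505 nM.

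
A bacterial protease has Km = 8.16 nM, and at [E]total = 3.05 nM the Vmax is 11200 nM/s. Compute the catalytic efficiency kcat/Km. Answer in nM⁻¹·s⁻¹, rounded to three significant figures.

kcat = Vmax/[E]total = 11200/3.05 = 3670 s⁻¹.
kcat/Km = 3670/8.16 = 450 nM⁻¹·s⁻¹.

450 nM⁻¹·s⁻¹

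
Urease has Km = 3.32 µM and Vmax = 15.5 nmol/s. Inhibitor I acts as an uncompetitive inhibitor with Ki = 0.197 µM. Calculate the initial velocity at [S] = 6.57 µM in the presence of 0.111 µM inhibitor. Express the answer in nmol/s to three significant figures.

7.49 nmol/s

α = 1 + [I]/Ki = 1 + 0.111/0.197 = 1.563.
For an uncompetitive inhibitor, both parameters are divided by α, giving Vmax/α and Km/α: Km,app = 2.12 µM, Vmax,app = 9.91 nmol/s.
v = Vmax,app·[S]/(Km,app + [S]) = 9.91 × 6.57/(2.12 + 6.57) = 7.49 nmol/s.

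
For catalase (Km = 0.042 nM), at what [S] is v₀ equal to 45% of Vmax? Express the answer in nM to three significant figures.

v/Vmax = [S]/(Km+[S]) = 0.45, so [S] = Km·0.45/(1 − 0.45) = 0.042 × 0.8182.
[S] = 0.0344 nM.

0.0344 nM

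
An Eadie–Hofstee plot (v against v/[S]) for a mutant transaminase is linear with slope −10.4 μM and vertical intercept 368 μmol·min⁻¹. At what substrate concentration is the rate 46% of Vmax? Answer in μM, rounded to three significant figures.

The Eadie–Hofstee slope gives Km = 10.4 μM (slope = −Km).
v/Vmax = [S]/(Km+[S]) = 0.46 ⇒ [S] = Km·0.46/(1−0.46) = 10.4 × 0.8519 = 8.86 μM.

8.86 μM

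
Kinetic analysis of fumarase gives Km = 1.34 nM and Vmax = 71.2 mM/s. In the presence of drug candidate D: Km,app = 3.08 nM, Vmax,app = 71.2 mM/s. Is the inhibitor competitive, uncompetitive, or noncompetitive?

competitive

Km increases (1.34 → 3.08 nM) while Vmax is unchanged — the hallmark of competitive inhibition.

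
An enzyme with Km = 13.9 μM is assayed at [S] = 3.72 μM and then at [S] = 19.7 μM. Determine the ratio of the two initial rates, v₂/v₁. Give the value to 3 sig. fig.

2.78

Since Vmax cancels, v₂/v₁ = [S]₂(Km+[S]₁) / [S]₁(Km+[S]₂).
= 19.7×(13.9+3.72) / (3.72×(13.9+19.7)) = 347.1/125.0 = 2.78.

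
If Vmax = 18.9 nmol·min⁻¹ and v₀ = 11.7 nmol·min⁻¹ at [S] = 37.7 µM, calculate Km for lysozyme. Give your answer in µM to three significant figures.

23.2 µM

From v = Vmax[S]/(Km+[S]), Km = [S](Vmax − v)/v.
Km = 37.7 × (18.9 − 11.7) / 11.7 = 271.4/11.7 = 23.2 µM.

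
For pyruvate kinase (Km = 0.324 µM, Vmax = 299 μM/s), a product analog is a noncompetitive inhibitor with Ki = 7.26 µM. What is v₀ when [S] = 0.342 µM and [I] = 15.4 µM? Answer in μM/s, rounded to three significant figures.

49.2 μM/s

With α = 1 + [I]/Ki = 1 + 15.4/7.26 = 3.121, the noncompetitive rate law is v = (Vmax/α)·[S] / (Km + [S]).
v = (299/3.121)×0.342 / (0.324 + 0.342) = 32.76/0.6660 = 49.2 μM/s.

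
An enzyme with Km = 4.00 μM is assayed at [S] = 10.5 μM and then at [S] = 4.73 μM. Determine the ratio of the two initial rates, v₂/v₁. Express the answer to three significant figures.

The fractional saturations are [S]/(Km+[S]) = 10.5/14.50 = 0.7241 and 4.73/8.730 = 0.5418.
v₂/v₁ is just their ratio: 0.5418/0.7241 = 0.748.

0.748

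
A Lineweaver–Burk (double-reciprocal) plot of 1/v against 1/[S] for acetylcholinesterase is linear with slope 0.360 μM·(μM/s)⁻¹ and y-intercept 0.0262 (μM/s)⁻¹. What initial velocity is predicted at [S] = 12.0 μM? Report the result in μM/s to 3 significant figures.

The y-intercept is 1/Vmax, so Vmax = 1/0.0262 = 38.2 μM/s.
The slope is Km/Vmax, so Km = 0.360 × 38.2 = 13.7 μM.
Then v = 38.2 × 12.0/(13.7 + 12.0) = 17.8 μM/s.

17.8 μM/s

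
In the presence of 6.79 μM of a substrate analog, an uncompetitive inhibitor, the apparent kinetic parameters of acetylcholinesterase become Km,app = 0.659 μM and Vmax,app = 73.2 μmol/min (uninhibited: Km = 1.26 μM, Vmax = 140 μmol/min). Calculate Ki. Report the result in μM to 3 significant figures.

Uncompetitive: Vmax,app = Vmax/α (and Km,app = Km/α) with α = 1 + [I]/Ki.
α = Vmax/Vmax,app = 140/73.2 = 1.913.
Ki = [I]/(α − 1) = 6.79/0.9126 = 7.44 μM.

7.44 μM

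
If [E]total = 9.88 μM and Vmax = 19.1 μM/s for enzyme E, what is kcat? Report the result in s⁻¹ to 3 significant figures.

1.93 s⁻¹

kcat = Vmax/[E]total = 19.1 μM/s / 9.88 μM = 1.93 s⁻¹.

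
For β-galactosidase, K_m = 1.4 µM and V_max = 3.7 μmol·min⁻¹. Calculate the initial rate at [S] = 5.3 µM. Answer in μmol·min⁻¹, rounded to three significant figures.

v = Vmax·[S]/(Km + [S]) = 3.7 × 5.3 / (1.4 + 5.3)
  = 19.61 / 6.700 = 2.93 μmol·min⁻¹.

2.93 μmol·min⁻¹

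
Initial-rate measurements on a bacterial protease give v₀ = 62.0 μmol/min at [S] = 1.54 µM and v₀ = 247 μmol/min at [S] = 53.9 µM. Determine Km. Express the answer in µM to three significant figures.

5.19 µM

In reciprocal form, 1/v = (Km/Vmax)·(1/[S]) + 1/Vmax. The two points give (1/[S], 1/v) = (0.6494, 0.01613) and (0.01855, 0.004049).
Slope = (0.01613 − 0.004049)/(0.6494 − 0.01855) = 0.01915; intercept = 0.01613 − 0.01915×0.6494 = 0.003693.
Vmax = 1/intercept = 271 μmol/min; Km = slope × Vmax = 0.01915 × 271 = 5.19 µM.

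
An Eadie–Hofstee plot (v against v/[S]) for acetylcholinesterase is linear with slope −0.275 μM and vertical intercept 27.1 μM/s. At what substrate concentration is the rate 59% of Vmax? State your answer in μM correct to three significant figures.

0.396 μM

The Eadie–Hofstee slope gives Km = 0.275 μM (slope = −Km).
v/Vmax = [S]/(Km+[S]) = 0.59 ⇒ [S] = Km·0.59/(1−0.59) = 0.275 × 1.439 = 0.396 μM.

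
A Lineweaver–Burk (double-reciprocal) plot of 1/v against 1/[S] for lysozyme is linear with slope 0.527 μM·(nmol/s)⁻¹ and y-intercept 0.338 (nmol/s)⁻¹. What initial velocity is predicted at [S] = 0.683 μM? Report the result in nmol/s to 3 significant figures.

The y-intercept is 1/Vmax, so Vmax = 1/0.338 = 2.96 nmol/s.
The slope is Km/Vmax, so Km = 0.527 × 2.96 = 1.56 μM.
Then v = 2.96 × 0.683/(1.56 + 0.683) = 0.901 nmol/s.

0.901 nmol/s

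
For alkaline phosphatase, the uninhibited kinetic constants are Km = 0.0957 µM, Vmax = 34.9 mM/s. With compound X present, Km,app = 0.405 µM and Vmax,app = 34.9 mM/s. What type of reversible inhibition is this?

Km increases (0.0957 → 0.405 µM) while Vmax is unchanged — the hallmark of competitive inhibition.

competitive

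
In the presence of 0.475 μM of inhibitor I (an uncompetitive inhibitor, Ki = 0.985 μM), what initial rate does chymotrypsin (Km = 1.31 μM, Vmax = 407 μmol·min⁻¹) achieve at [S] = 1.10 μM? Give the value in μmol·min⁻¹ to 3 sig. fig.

With α = 1 + [I]/Ki = 1 + 0.475/0.985 = 1.482, the uncompetitive rate law is v = (Vmax/α)·[S] / (Km/α + [S]).
v = (407/1.482)×1.10 / (1.31/1.482 + 1.10) = 302.0/1.984 = 152 μmol·min⁻¹.

152 μmol·min⁻¹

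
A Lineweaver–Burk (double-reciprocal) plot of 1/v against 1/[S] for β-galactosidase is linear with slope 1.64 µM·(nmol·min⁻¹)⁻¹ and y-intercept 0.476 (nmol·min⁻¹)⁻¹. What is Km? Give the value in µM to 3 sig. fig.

3.45 µM

y-intercept = 1/Vmax ⇒ Vmax = 2.10 nmol·min⁻¹; slope = Km/Vmax ⇒ Km = slope × Vmax.
Km = 1.64 × 2.10 = 3.45 µM.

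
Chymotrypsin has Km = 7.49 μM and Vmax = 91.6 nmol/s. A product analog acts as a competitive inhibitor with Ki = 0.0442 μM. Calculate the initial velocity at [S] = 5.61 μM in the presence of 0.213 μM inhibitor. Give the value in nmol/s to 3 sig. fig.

With α = 1 + [I]/Ki = 1 + 0.213/0.0442 = 5.819, the competitive rate law is v = Vmax[S] / (αKm + [S]).
v = 91.6×5.61 / (5.819×7.49 + 5.61) = 513.9/49.19 = 10.4 nmol/s.

10.4 nmol/s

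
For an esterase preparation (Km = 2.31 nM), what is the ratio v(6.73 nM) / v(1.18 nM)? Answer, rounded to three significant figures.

2.20

The fractional saturations are [S]/(Km+[S]) = 1.18/3.490 = 0.3381 and 6.73/9.040 = 0.7445.
v₂/v₁ is just their ratio: 0.7445/0.3381 = 2.20.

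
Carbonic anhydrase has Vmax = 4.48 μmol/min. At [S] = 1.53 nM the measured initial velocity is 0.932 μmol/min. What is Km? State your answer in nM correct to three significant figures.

5.82 nM

From v = Vmax[S]/(Km+[S]), Km = [S](Vmax − v)/v.
Km = 1.53 × (4.48 − 0.932) / 0.932 = 5.428/0.932 = 5.82 nM.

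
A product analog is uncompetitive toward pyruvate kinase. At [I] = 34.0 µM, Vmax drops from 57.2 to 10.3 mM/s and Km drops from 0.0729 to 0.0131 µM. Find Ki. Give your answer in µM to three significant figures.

Uncompetitive: Vmax,app = Vmax/α (and Km,app = Km/α) with α = 1 + [I]/Ki.
α = Vmax/Vmax,app = 57.2/10.3 = 5.553.
Since α = 1 + [I]/Ki, [I]/Ki = 5.553 − 1 = 4.553 and Ki = 34.0/4.553 = 7.47 µM.

7.47 µM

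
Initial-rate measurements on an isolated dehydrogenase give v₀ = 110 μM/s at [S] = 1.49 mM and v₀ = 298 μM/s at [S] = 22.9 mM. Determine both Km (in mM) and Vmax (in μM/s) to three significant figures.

From v = Vmax[S]/(Km+[S]), each point gives Vmax = v(Km+[S])/[S].
Equating: 110(Km+1.49)/1.49 = 298(Km+22.9)/22.9.
73.83·Km + 110 = 13.01·Km + 298, so (73.83 − 13.01)·Km = 298 − 110.
Km = 188.0/60.81 = 3.09 mM; then Vmax = 110(3.09+1.49)/1.49 = 338 μM/s.

Km = 3.09 mM; Vmax = 338 μM/s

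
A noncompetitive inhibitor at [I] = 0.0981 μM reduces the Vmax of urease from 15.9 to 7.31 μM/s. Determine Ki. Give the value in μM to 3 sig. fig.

Noncompetitive: Vmax,app = Vmax/α with α = 1 + [I]/Ki.
α = Vmax/Vmax,app = 15.9/7.31 = 2.175.
Since α = 1 + [I]/Ki, [I]/Ki = 2.175 − 1 = 1.175 and Ki = 0.0981/1.175 = 0.0835 μM.

0.0835 μM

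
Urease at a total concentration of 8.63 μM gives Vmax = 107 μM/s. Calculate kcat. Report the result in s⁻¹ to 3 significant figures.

kcat = Vmax/[E]total = 107 μM/s / 8.63 μM = 12.4 s⁻¹.

12.4 s⁻¹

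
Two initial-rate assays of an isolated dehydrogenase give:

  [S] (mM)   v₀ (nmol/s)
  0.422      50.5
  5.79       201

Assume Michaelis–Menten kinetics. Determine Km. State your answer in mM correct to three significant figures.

From v = Vmax[S]/(Km+[S]), each point gives Vmax = v(Km+[S])/[S].
Equating: 50.5(Km+0.422)/0.422 = 201(Km+5.79)/5.79.
119.7·Km + 50.5 = 34.72·Km + 201, so (119.7 − 34.72)·Km = 201 − 50.5.
Km = 150.5/84.95 = 1.77 mM; then Vmax = 50.5(1.77+0.422)/0.422 = 262 nmol/s.

1.77 mM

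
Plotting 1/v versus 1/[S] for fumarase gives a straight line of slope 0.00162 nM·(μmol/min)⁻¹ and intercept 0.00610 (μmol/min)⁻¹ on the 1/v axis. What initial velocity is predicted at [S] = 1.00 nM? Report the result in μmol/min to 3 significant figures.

The y-intercept is 1/Vmax, so Vmax = 1/0.00610 = 164 μmol/min.
The slope is Km/Vmax, so Km = 0.00162 × 164 = 0.266 nM.
Then v = 164 × 1.00/(0.266 + 1.00) = 130 μmol/min.

130 μmol/min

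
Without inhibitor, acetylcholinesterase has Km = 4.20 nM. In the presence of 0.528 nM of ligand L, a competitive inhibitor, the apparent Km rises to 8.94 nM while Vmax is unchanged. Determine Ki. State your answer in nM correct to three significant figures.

0.468 nM

Competitive: Km,app = α·Km with α = 1 + [I]/Ki.
α = Km,app/Km = 8.94/4.20 = 2.129.
Since α = 1 + [I]/Ki, [I]/Ki = 2.129 − 1 = 1.129 and Ki = 0.528/1.129 = 0.468 nM.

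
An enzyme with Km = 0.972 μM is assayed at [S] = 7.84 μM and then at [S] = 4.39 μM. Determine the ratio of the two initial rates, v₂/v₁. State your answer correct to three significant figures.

Since Vmax cancels, v₂/v₁ = [S]₂(Km+[S]₁) / [S]₁(Km+[S]₂).
= 4.39×(0.972+7.84) / (7.84×(0.972+4.39)) = 38.68/42.04 = 0.920.

0.920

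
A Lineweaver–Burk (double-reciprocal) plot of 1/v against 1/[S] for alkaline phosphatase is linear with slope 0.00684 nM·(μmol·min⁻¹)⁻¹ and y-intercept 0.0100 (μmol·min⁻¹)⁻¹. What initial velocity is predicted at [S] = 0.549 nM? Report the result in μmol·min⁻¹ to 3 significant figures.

The y-intercept is 1/Vmax, so Vmax = 1/0.0100 = 100 μmol·min⁻¹.
The slope is Km/Vmax, so Km = 0.00684 × 100 = 0.684 nM.
Then v = 100 × 0.549/(0.684 + 0.549) = 44.5 μmol·min⁻¹.

44.5 μmol·min⁻¹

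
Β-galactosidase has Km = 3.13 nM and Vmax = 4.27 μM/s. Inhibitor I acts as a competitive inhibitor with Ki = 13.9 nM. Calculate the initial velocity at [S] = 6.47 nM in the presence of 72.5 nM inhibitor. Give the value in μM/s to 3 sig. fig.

α = 1 + [I]/Ki = 1 + 72.5/13.9 = 6.216.
For a competitive inhibitor, Vmax is unchanged and the apparent Km becomes α·Km: Km,app = 19.5 nM, Vmax,app = 4.27 μM/s.
v = Vmax,app·[S]/(Km,app + [S]) = 4.27 × 6.47/(19.5 + 6.47) = 1.07 μM/s.

1.07 μM/s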